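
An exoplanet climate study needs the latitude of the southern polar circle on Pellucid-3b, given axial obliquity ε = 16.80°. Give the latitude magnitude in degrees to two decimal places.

73.20°

The polar circle is the lowest latitude that experiences at least one full rotation of continuous darkness at the northern-summer solstice; it lies at |ϕ| = 90° − ε = 90° − 16.80° = 73.20°.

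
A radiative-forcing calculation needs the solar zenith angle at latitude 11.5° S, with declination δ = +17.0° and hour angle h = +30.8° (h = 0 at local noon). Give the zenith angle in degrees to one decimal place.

θ_z = 41.7°

cos θ_z = sin ϕ sin δ + cos ϕ cos δ cos h = -0.058290 + 0.804937 = 0.746647.
θ_z = arccos(0.746647) = 41.7°.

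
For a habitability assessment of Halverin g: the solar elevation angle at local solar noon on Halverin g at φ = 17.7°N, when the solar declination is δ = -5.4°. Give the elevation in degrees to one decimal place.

66.9°

At local noon the hour angle is zero, so the zenith angle equals |φ − δ| = |+17.7° − (-5.400°)| = 23.100°.
Elevation = 90° − 23.100° = 66.9°.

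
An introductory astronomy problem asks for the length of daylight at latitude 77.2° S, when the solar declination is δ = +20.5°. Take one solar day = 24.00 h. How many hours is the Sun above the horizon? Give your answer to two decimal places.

cos H₀ = −tan φ · tan δ = 1.6457 ≥ 1, so the Sun never rises (polar night) and H₀ = 0.
Daylight = 2H₀/(2π) × 24.00 h = (0.0000/π) × 24.00 = 0.00 h.

0.00 h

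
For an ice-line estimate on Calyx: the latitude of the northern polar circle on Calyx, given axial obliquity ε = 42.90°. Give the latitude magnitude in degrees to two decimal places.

47.10°

The polar circle is the lowest latitude that experiences at least one full rotation of continuous daylight at the northern-summer solstice; it lies at |φ| = 90° − ε = 90° − 42.90° = 47.10°.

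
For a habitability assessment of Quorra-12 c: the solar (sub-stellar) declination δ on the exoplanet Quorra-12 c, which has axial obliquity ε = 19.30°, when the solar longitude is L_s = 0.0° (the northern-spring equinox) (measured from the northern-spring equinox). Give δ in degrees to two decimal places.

sin δ = sin ε · sin L_s = sin 19.30° × sin 0.0° = 0.000000.
δ = arcsin(0.000000) = +0.00°.

δ = +0.00°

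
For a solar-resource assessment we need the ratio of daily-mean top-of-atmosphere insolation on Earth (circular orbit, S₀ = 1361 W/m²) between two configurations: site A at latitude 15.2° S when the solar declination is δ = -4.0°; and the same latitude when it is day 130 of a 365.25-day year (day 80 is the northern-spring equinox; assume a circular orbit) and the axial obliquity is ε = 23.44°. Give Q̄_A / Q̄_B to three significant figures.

— Configuration A (φ=-15.2°):
cos H₀ = −tan(-15.2°) tan(-4.000°) = -0.0190, H₀ = 1.5898 rad.
Bracket: H₀ sin φ sin δ + cos φ cos δ sin H₀ = 1.5898×-0.26219×-0.06976 + 0.96502×0.99756×0.99982 = 0.029078 + 0.962492 = 0.991570.
Q̄ = (S₀/π) × [bracket] = (1361/π) × 0.991570 = 429.57 W/m².
— Configuration B (φ=-15.2°):
Solar longitude: λ_s = 360° × (130 − 80)/365.25 = 49.281°.
sin δ = sin 23.44° × sin 49.281° = 0.30149, so δ = +17.547°.
cos H₀ = −tan(-15.2°) tan(+17.547°) = 0.0859, H₀ = 1.4848 rad.
Bracket: H₀ sin φ sin δ + cos φ cos δ sin H₀ = 1.4848×-0.26219×0.30149 + 0.96502×0.95347×0.99630 = -0.117370 + 0.916713 = 0.799343.
Q̄ = (S₀/π) × [bracket] = (1361/π) × 0.799343 = 346.29 W/m².
Ratio Q̄_A / Q̄_B = 429.57 / 346.29 = 1.240.

Q̄_A / Q̄_B ≈ 1.24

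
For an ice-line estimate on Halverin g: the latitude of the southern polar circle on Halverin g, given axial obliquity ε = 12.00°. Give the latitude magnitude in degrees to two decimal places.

78.00°

The polar circle is the lowest latitude that experiences at least one full rotation of continuous darkness at the northern-summer solstice; it lies at |ϕ| = 90° − ε = 90° − 12.00° = 78.00°.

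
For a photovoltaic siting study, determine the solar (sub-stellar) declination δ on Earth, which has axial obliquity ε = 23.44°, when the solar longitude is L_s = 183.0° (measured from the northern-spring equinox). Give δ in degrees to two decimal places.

sin δ = sin ε · sin L_s = sin 23.44° × sin 183.0° = -0.020819.
δ = arcsin(-0.020819) = -1.19°.

δ = -1.19°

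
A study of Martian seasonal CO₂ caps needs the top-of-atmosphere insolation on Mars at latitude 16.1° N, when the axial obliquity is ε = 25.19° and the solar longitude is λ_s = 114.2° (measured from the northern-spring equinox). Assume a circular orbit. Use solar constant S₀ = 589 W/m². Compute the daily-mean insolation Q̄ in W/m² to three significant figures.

Q̄ ≈ 199 W/m²

Solar declination: sin δ = sin ε · sin λ_s = sin 25.19° × sin 114.2° = 0.38822, so δ = +22.844°.
cos H₀ = −tan(+16.1°) tan(+22.844°) = -0.1216, H₀ = 1.6927 rad.
Bracket: H₀ sin φ sin δ + cos φ cos δ sin H₀ = 1.6927×0.27731×0.38822 + 0.96078×0.92157×0.99258 = 0.182231 + 0.878856 = 1.061087.
Q̄ = (S₀/π) × [bracket] = (589/π) × 1.061087 = 198.9 W/m².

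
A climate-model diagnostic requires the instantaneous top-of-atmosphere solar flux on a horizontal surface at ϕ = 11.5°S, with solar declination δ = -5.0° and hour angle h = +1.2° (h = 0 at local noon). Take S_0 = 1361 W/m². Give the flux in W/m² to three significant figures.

cos θ_z = sin ϕ sin δ + cos ϕ cos δ cos h = 0.017376 + 0.975982 = 0.993358.
Flux = S_0 · cos θ_z = 1361 × 0.993358 = 1352 W/m².

1.35e+03 W/m²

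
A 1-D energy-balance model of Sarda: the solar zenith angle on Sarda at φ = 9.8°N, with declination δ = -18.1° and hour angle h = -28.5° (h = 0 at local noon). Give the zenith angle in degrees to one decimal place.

cos θ_z = sin φ sin δ + cos φ cos δ cos h = -0.052880 + 0.823140 = 0.770260.
θ_z = arccos(0.770260) = 39.6°.

θ_z = 39.6°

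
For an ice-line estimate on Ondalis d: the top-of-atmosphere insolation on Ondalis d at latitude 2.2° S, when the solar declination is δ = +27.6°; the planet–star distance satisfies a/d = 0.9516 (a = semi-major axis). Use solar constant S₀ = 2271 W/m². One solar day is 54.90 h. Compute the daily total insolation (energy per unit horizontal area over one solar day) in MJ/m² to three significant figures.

cos H₀ = −tan(-2.2°) tan(+27.600°) = 0.0201, H₀ = 1.5507 rad.
Bracket: H₀ sin φ sin δ + cos φ cos δ sin H₀ = 1.5507×-0.03839×0.46330 + 0.99926×0.88620×0.99980 = -0.027581 + 0.885367 = 0.857786.
Inverse-square distance factor (a/d)² = 0.9516² = 0.905543.
Q̄ = (S₀/π) × 0.905543 × [bracket] = (2271/π) × 0.905543 × 0.857786 = 561.51 W/m².
Daily total = Q̄ × 54.90 h × 3600 s/h = 561.51 × 54.90 × 3600 / 10⁶ = 111.0 MJ/m².

111 MJ/m²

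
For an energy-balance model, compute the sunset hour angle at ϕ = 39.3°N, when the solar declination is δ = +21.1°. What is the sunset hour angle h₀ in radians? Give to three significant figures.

h₀ = 1.89 rad

cos h₀ = −tan ϕ · tan δ = −tan(+39.3°) × tan(+21.100°) = -0.3158, so h₀ = 1.8921 rad = 108.41°.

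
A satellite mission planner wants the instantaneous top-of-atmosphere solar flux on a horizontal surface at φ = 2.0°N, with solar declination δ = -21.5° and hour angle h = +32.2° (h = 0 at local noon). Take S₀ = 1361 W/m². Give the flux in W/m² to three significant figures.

cos θ_z = sin φ sin δ + cos φ cos δ cos h = -0.012791 + 0.786833 = 0.774042.
Flux = S₀ · cos θ_z = 1361 × 0.774042 = 1053 W/m².

1.05e+03 W/m²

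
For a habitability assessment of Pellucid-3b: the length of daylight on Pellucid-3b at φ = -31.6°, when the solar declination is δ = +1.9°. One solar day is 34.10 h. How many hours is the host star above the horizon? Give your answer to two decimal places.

16.83 h

cos H₀ = −tan φ · tan δ = −tan(-31.6°) × tan(+1.900°) = 0.0204, so H₀ = 1.5504 rad = 88.83°.
Daylight = 2H₀/(2π) × 34.10 h = (1.5504/π) × 34.10 = 16.83 h.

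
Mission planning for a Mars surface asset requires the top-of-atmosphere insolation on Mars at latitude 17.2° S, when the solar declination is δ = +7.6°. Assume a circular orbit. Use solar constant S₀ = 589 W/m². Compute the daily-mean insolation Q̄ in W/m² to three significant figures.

Q̄ ≈ 166 W/m²

cos H₀ = −tan(-17.2°) tan(+7.600°) = 0.0413, H₀ = 1.5295 rad.
Bracket: H₀ sin φ sin δ + cos φ cos δ sin H₀ = 1.5295×-0.29571×0.13226 + 0.95528×0.99122×0.99915 = -0.059820 + 0.946088 = 0.886268.
Q̄ = (S₀/π) × [bracket] = (589/π) × 0.886268 = 166.2 W/m².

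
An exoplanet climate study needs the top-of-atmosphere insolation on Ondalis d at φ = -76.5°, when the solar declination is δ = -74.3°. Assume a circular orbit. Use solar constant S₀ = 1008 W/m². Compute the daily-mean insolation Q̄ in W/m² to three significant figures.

Q̄ ≈ 944 W/m²

cos H₀ = −tan(-76.5°) tan(-74.300°) = -14.8185 ≤ −1 ⇒ polar day, H₀ = π.
Bracket: H₀ sin φ sin δ + cos φ cos δ sin H₀ = 3.1416×-0.97237×-0.96269 + 0.23345×0.27060×0.00000 = 2.940823 + 0.000000 = 2.940823.
Q̄ = (S₀/π) × [bracket] = (1008/π) × 2.940823 = 943.6 W/m².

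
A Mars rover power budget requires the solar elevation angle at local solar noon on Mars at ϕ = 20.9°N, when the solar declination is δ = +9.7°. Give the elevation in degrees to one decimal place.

At local noon the hour angle is zero, so the zenith angle equals |ϕ − δ| = |+20.9° − (+9.700°)| = 11.200°.
Elevation = 90° − 11.200° = 78.8°.

78.8°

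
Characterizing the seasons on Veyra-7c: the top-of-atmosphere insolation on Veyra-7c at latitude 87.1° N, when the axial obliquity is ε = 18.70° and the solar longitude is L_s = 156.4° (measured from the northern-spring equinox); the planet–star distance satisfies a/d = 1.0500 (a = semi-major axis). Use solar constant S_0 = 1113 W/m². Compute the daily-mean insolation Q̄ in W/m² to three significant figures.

Solar declination: sin δ = sin ε · sin L_s = sin 18.70° × sin 156.4° = 0.12836, so δ = +7.375°.
cos h₀ = −tan(+87.1°) tan(+7.375°) = -2.5549 ≤ −1 ⇒ polar day, h₀ = π.
Bracket: h₀ sin ϕ sin δ + cos ϕ cos δ sin h₀ = 3.1416×0.99872×0.12836 + 0.05059×0.99173×0.00000 = 0.402740 + 0.000000 = 0.402740.
Inverse-square distance factor (a/d)² = 1.0500² = 1.102500.
Q̄ = (S_0/π) × 1.102500 × [bracket] = (1113/π) × 1.102500 × 0.402740 = 157.3 W/m².

Q̄ ≈ 157 W/m²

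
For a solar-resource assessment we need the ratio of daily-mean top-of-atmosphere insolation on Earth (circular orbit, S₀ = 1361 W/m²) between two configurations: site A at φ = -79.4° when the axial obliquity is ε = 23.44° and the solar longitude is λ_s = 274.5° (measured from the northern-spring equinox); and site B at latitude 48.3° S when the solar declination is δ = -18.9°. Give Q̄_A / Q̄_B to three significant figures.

— Configuration A (φ=-79.4°):
Solar declination: sin δ = sin ε · sin λ_s = sin 23.44° × sin 274.5° = -0.39656, so δ = -23.363°.
cos H₀ = −tan(-79.4°) tan(-23.363°) = -2.3083 ≤ −1 ⇒ polar day, H₀ = π.
Bracket: H₀ sin φ sin δ + cos φ cos δ sin H₀ = 3.1416×-0.98294×-0.39656 + 0.18395×0.91801×0.00000 = 1.224579 + 0.000000 = 1.224579.
Q̄ = (S₀/π) × [bracket] = (1361/π) × 1.224579 = 530.51 W/m².
— Configuration B (φ=-48.3°):
cos H₀ = −tan(-48.3°) tan(-18.900°) = -0.3843, H₀ = 1.9652 rad.
Bracket: H₀ sin φ sin δ + cos φ cos δ sin H₀ = 1.9652×-0.74664×-0.32392 + 0.66523×0.94609×0.92322 = 0.475287 + 0.581045 = 1.056332.
Q̄ = (S₀/π) × [bracket] = (1361/π) × 1.056332 = 457.62 W/m².
Ratio Q̄_A / Q̄_B = 530.51 / 457.62 = 1.159.

Q̄_A / Q̄_B ≈ 1.16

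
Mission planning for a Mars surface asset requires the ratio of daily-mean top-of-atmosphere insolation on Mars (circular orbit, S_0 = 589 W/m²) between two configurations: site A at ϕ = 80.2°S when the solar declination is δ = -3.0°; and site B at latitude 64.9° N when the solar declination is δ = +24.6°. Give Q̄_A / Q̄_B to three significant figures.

— Configuration A (ϕ=-80.2°):
cos h₀ = −tan(-80.2°) tan(-3.000°) = -0.3034, h₀ = 1.8791 rad.
Bracket: h₀ sin ϕ sin δ + cos ϕ cos δ sin h₀ = 1.8791×-0.98541×-0.05234 + 0.17021×0.99863×0.95286 = 0.096917 + 0.161964 = 0.258881.
Q̄ = (S_0/π) × [bracket] = (589/π) × 0.258881 = 48.536 W/m².
— Configuration B (ϕ=+64.9°):
cos h₀ = −tan(+64.9°) tan(+24.600°) = -0.9774, h₀ = 2.9285 rad.
Bracket: h₀ sin ϕ sin δ + cos ϕ cos δ sin h₀ = 2.9285×0.90557×0.41628 + 0.42420×0.90924×0.21152 = 1.103959 + 0.081583 = 1.185542.
Q̄ = (S_0/π) × [bracket] = (589/π) × 1.185542 = 222.27 W/m².
Ratio Q̄_A / Q̄_B = 48.536 / 222.27 = 0.2184.

Q̄_A / Q̄_B ≈ 0.218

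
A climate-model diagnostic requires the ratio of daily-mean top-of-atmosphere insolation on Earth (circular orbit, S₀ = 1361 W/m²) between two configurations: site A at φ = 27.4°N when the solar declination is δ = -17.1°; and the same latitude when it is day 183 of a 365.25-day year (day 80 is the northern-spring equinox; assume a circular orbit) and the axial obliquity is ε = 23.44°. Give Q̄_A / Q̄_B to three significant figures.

— Configuration A (φ=+27.4°):
cos H₀ = −tan(+27.4°) tan(-17.100°) = 0.1595, H₀ = 1.4106 rad.
Bracket: H₀ sin φ sin δ + cos φ cos δ sin H₀ = 1.4106×0.46020×-0.29404 + 0.88782×0.95579×0.98720 = -0.190878 + 0.837708 = 0.646830.
Q̄ = (S₀/π) × [bracket] = (1361/π) × 0.646830 = 280.22 W/m².
— Configuration B (φ=+27.4°):
Solar longitude: λ_s = 360° × (183 − 80)/365.25 = 101.520°.
sin δ = sin 23.44° × sin 101.520° = 0.38978, so δ = +22.941°.
cos H₀ = −tan(+27.4°) tan(+22.941°) = -0.2194, H₀ = 1.7920 rad.
Bracket: H₀ sin φ sin δ + cos φ cos δ sin H₀ = 1.7920×0.46020×0.38978 + 0.88782×0.92091×0.97564 = 0.321443 + 0.797686 = 1.119129.
Q̄ = (S₀/π) × [bracket] = (1361/π) × 1.119129 = 484.83 W/m².
Ratio Q̄_A / Q̄_B = 280.22 / 484.83 = 0.5780.

Q̄_A / Q̄_B ≈ 0.578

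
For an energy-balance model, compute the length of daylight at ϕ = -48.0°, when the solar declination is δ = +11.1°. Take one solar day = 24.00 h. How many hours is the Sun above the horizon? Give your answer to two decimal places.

10.32 h

cos h₀ = −tan ϕ · tan δ = −tan(-48.0°) × tan(+11.100°) = 0.2179, so h₀ = 1.3511 rad = 77.41°.
Daylight = 2h₀/(2π) × 24.00 h = (1.3511/π) × 24.00 = 10.32 h.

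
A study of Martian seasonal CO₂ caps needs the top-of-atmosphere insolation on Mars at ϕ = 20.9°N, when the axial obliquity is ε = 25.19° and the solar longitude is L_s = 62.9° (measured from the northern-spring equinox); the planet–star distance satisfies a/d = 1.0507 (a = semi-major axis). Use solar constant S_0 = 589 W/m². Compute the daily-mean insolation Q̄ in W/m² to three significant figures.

Q̄ ≈ 225 W/m²

Solar declination: sin δ = sin ε · sin L_s = sin 25.19° × sin 62.9° = 0.37889, so δ = +22.265°.
cos h₀ = −tan(+20.9°) tan(+22.265°) = -0.1563, h₀ = 1.7278 rad.
Bracket: h₀ sin ϕ sin δ + cos ϕ cos δ sin h₀ = 1.7278×0.35674×0.37889 + 0.93420×0.92544×0.98770 = 0.233538 + 0.853912 = 1.087450.
Inverse-square distance factor (a/d)² = 1.0507² = 1.103970.
Q̄ = (S_0/π) × 1.103970 × [bracket] = (589/π) × 1.103970 × 1.087450 = 225.1 W/m².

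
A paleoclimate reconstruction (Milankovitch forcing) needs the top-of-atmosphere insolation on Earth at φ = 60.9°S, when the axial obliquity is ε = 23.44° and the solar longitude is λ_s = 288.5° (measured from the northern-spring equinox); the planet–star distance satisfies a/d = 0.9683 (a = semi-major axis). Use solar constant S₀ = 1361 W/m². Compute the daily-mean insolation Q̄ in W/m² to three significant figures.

Q̄ ≈ 445 W/m²

Solar declination: sin δ = sin ε · sin λ_s = sin 23.44° × sin 288.5° = -0.37723, so δ = -22.162°.
cos H₀ = −tan(-60.9°) tan(-22.162°) = -0.7318, H₀ = 2.3918 rad.
Bracket: H₀ sin φ sin δ + cos φ cos δ sin H₀ = 2.3918×-0.87377×-0.37723 + 0.48634×0.92612×0.68150 = 0.788367 + 0.306954 = 1.095321.
Inverse-square distance factor (a/d)² = 0.9683² = 0.937605.
Q̄ = (S₀/π) × 0.937605 × [bracket] = (1361/π) × 0.937605 × 1.095321 = 444.9 W/m².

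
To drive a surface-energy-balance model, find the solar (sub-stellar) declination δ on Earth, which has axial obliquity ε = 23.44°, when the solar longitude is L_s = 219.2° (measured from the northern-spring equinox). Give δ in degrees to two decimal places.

δ = -14.56°

sin δ = sin ε · sin L_s = sin 23.44° × sin 219.2° = -0.251414.
δ = arcsin(-0.251414) = -14.56°.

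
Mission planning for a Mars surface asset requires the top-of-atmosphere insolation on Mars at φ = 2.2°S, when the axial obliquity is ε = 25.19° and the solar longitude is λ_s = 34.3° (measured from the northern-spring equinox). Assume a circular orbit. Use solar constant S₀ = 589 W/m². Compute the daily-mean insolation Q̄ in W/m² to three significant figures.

Solar declination: sin δ = sin ε · sin λ_s = sin 25.19° × sin 34.3° = 0.23985, so δ = +13.878°.
cos H₀ = −tan(-2.2°) tan(+13.878°) = 0.0095, H₀ = 1.5613 rad.
Bracket: H₀ sin φ sin δ + cos φ cos δ sin H₀ = 1.5613×-0.03839×0.23985 + 0.99926×0.97081×0.99995 = -0.014376 + 0.970043 = 0.955667.
Q̄ = (S₀/π) × [bracket] = (589/π) × 0.955667 = 179.2 W/m².

Q̄ ≈ 179 W/m²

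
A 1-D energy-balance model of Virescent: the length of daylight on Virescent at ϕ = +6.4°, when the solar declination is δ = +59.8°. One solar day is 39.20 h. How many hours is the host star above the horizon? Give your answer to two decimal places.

22.02 h

cos h₀ = −tan ϕ · tan δ = −tan(+6.4°) × tan(+59.800°) = -0.1927, so h₀ = 1.7647 rad = 101.11°.
Daylight = 2h₀/(2π) × 39.20 h = (1.7647/π) × 39.20 = 22.02 h.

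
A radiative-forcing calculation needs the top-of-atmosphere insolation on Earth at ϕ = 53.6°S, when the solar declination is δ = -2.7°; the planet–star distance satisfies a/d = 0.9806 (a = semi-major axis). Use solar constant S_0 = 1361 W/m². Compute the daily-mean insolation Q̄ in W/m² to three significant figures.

Q̄ ≈ 272 W/m²

cos h₀ = −tan(-53.6°) tan(-2.700°) = -0.0640, h₀ = 1.6348 rad.
Bracket: h₀ sin ϕ sin δ + cos ϕ cos δ sin h₀ = 1.6348×-0.80489×-0.04711 + 0.59342×0.99889×0.99795 = 0.061989 + 0.591546 = 0.653535.
Inverse-square distance factor (a/d)² = 0.9806² = 0.961576.
Q̄ = (S_0/π) × 0.961576 × [bracket] = (1361/π) × 0.961576 × 0.653535 = 272.2 W/m².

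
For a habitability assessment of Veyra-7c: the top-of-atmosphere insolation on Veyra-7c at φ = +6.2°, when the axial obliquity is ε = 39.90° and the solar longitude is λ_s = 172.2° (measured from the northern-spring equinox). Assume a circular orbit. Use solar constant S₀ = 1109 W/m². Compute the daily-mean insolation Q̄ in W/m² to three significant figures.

Solar declination: sin δ = sin ε · sin λ_s = sin 39.90° × sin 172.2° = 0.08705, so δ = +4.994°.
cos H₀ = −tan(+6.2°) tan(+4.994°) = -0.0095, H₀ = 1.5803 rad.
Bracket: H₀ sin φ sin δ + cos φ cos δ sin H₀ = 1.5803×0.10800×0.08705 + 0.99415×0.99620×0.99995 = 0.014857 + 0.990323 = 1.005180.
Q̄ = (S₀/π) × [bracket] = (1109/π) × 1.005180 = 354.8 W/m².

Q̄ ≈ 355 W/m²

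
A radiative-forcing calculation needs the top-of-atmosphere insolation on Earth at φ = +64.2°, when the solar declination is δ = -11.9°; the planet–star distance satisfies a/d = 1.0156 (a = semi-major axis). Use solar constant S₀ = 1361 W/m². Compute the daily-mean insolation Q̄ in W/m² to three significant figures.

Q̄ ≈ 78.4 W/m²

cos H₀ = −tan(+64.2°) tan(-11.900°) = 0.4359, H₀ = 1.1197 rad.
Bracket: H₀ sin φ sin δ + cos φ cos δ sin H₀ = 1.1197×0.90032×-0.20620 + 0.43523×0.97851×0.89998 = -0.207868 + 0.383281 = 0.175413.
Inverse-square distance factor (a/d)² = 1.0156² = 1.031443.
Q̄ = (S₀/π) × 1.031443 × [bracket] = (1361/π) × 1.031443 × 0.175413 = 78.38 W/m².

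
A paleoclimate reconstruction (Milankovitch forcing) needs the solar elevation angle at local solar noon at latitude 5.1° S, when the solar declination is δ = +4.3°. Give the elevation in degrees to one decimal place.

At local noon the hour angle is zero, so the zenith angle equals |φ − δ| = |-5.1° − (+4.300°)| = 9.400°.
Elevation = 90° − 9.400° = 80.6°.

80.6°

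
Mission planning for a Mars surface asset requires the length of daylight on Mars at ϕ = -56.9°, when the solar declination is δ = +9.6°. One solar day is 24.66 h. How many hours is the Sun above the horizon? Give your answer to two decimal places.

10.27 h

cos h₀ = −tan ϕ · tan δ = −tan(-56.9°) × tan(+9.600°) = 0.2595, so h₀ = 1.3083 rad = 74.96°.
Daylight = 2h₀/(2π) × 24.66 h = (1.3083/π) × 24.66 = 10.27 h.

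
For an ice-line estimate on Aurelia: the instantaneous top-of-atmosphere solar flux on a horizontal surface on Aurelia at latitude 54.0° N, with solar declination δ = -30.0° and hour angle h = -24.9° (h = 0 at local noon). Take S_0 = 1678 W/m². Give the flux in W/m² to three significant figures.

cos θ_z = sin ϕ sin δ + cos ϕ cos δ cos h = -0.404508 + 0.461719 = 0.057211.
Flux = S_0 · cos θ_z = 1678 × 0.057211 = 96.00 W/m².

96.0 W/m²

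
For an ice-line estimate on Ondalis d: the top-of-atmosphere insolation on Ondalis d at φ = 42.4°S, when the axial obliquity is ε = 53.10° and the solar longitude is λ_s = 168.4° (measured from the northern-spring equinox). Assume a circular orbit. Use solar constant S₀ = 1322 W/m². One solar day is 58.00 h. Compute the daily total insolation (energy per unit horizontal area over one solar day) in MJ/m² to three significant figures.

Solar declination: sin δ = sin ε · sin λ_s = sin 53.10° × sin 168.4° = 0.16080, so δ = +9.253°.
cos H₀ = −tan(-42.4°) tan(+9.253°) = 0.1488, H₀ = 1.4215 rad.
Bracket: H₀ sin φ sin δ + cos φ cos δ sin H₀ = 1.4215×-0.67430×0.16080 + 0.73846×0.98699×0.98887 = -0.154130 + 0.720741 = 0.566611.
Q̄ = (S₀/π) × [bracket] = (1322/π) × 0.566611 = 238.43 W/m².
Daily total = Q̄ × 58.00 h × 3600 s/h = 238.43 × 58.00 × 3600 / 10⁶ = 49.78 MJ/m².

49.8 MJ/m²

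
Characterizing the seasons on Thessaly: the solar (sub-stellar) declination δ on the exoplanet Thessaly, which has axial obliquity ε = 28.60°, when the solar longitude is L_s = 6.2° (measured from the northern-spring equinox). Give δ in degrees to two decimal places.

δ = +2.96°

sin δ = sin ε · sin L_s = sin 28.60° × sin 6.2° = 0.051698.
δ = arcsin(0.051698) = +2.96°.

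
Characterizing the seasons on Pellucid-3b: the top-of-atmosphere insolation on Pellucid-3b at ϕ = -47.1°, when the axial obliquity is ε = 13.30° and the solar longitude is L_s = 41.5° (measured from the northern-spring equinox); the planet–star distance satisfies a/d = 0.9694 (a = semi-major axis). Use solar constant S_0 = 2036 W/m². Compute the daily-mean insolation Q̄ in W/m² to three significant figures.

Solar declination: sin δ = sin ε · sin L_s = sin 13.30° × sin 41.5° = 0.15244, so δ = +8.768°.
cos h₀ = −tan(-47.1°) tan(+8.768°) = 0.1660, h₀ = 1.4040 rad.
Bracket: h₀ sin ϕ sin δ + cos ϕ cos δ sin h₀ = 1.4040×-0.73254×0.15244 + 0.68072×0.98831×0.98613 = -0.156782 + 0.663431 = 0.506649.
Inverse-square distance factor (a/d)² = 0.9694² = 0.939736.
Q̄ = (S_0/π) × 0.939736 × [bracket] = (2036/π) × 0.939736 × 0.506649 = 308.6 W/m².

Q̄ ≈ 309 W/m²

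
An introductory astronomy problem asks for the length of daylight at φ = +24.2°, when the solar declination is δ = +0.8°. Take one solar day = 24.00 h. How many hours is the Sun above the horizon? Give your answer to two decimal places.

12.05 h

cos H₀ = −tan φ · tan δ = −tan(+24.2°) × tan(+0.800°) = -0.0063, so H₀ = 1.5771 rad = 90.36°.
Daylight = 2H₀/(2π) × 24.00 h = (1.5771/π) × 24.00 = 12.05 h.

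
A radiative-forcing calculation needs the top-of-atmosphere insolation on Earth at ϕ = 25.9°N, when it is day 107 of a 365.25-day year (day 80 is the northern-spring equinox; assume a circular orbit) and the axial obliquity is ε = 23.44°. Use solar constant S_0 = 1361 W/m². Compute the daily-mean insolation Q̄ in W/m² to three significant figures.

Solar longitude: L_s = 360° × (107 − 80)/365.25 = 26.612°.
sin δ = sin 23.44° × sin 26.612° = 0.17819, so δ = +10.264°.
cos h₀ = −tan(+25.9°) tan(+10.264°) = -0.0879, h₀ = 1.6588 rad.
Bracket: h₀ sin ϕ sin δ + cos ϕ cos δ sin h₀ = 1.6588×0.43680×0.17819 + 0.89956×0.98400×0.99613 = 0.129110 + 0.881741 = 1.010851.
Q̄ = (S_0/π) × [bracket] = (1361/π) × 1.010851 = 437.9 W/m².

Q̄ ≈ 438 W/m²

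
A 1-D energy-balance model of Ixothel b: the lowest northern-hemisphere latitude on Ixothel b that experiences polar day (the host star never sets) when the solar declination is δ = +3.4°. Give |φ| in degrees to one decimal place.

Polar day requires cos H₀ = −tan φ tan δ ≤ −1, i.e. tan φ tan δ ≥ 1.
The boundary is |tan φ| · |tan δ| = 1, so |φ| = 90° − |δ| = 90° − 3.4° = 86.6° in the northern hemisphere.

|φ| = 86.6°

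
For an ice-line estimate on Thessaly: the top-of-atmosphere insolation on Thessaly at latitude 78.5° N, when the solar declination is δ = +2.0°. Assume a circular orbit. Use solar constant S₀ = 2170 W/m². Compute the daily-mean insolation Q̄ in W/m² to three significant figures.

Q̄ ≈ 177 W/m²

cos H₀ = −tan(+78.5°) tan(+2.000°) = -0.1716, H₀ = 1.7433 rad.
Bracket: H₀ sin φ sin δ + cos φ cos δ sin H₀ = 1.7433×0.97992×0.03490 + 0.19937×0.99939×0.98516 = 0.059619 + 0.196292 = 0.255911.
Q̄ = (S₀/π) × [bracket] = (2170/π) × 0.255911 = 176.8 W/m².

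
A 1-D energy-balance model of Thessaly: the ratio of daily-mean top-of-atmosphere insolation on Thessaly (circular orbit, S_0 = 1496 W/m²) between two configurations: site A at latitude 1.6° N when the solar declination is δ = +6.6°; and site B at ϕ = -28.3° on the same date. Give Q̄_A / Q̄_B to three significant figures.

— Configuration A (ϕ=+1.6°):
cos h₀ = −tan(+1.6°) tan(+6.600°) = -0.0032, h₀ = 1.5740 rad.
Bracket: h₀ sin ϕ sin δ + cos ϕ cos δ sin h₀ = 1.5740×0.02792×0.11494 + 0.99961×0.99337×0.99999 = 0.005051 + 0.992973 = 0.998024.
Q̄ = (S_0/π) × [bracket] = (1496/π) × 0.998024 = 475.25 W/m².
— Configuration B (ϕ=-28.3°):
cos h₀ = −tan(-28.3°) tan(+6.600°) = 0.0623, h₀ = 1.5085 rad.
Bracket: h₀ sin ϕ sin δ + cos ϕ cos δ sin h₀ = 1.5085×-0.47409×0.11494 + 0.88048×0.99337×0.99806 = -0.082201 + 0.872946 = 0.790745.
Q̄ = (S_0/π) × [bracket] = (1496/π) × 0.790745 = 376.55 W/m².
Ratio Q̄_A / Q̄_B = 475.25 / 376.55 = 1.262.

Q̄_A / Q̄_B ≈ 1.26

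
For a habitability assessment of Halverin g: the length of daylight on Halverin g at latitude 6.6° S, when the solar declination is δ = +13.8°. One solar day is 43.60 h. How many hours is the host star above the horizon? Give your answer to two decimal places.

21.41 h

cos H₀ = −tan φ · tan δ = −tan(-6.6°) × tan(+13.800°) = 0.0284, so H₀ = 1.5424 rad = 88.37°.
Daylight = 2H₀/(2π) × 43.60 h = (1.5424/π) × 43.60 = 21.41 h.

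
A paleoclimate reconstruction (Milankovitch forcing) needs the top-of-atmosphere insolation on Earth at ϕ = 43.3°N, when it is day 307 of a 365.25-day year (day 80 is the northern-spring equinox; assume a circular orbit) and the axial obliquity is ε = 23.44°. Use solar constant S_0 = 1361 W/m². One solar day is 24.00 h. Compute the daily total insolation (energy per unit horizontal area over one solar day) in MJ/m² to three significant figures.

16.1 MJ/m²

Solar longitude: L_s = 360° × (307 − 80)/365.25 = 223.737°.
sin δ = sin 23.44° × sin 223.737° = -0.27501, so δ = -15.963°.
cos h₀ = −tan(+43.3°) tan(-15.963°) = 0.2696, h₀ = 1.2979 rad.
Bracket: h₀ sin ϕ sin δ + cos ϕ cos δ sin h₀ = 1.2979×0.68582×-0.27501 + 0.72777×0.96144×0.96299 = -0.244793 + 0.673811 = 0.429018.
Q̄ = (S_0/π) × [bracket] = (1361/π) × 0.429018 = 185.86 W/m².
Daily total = Q̄ × 24.00 h × 3600 s/h = 185.86 × 24.00 × 3600 / 10⁶ = 16.06 MJ/m².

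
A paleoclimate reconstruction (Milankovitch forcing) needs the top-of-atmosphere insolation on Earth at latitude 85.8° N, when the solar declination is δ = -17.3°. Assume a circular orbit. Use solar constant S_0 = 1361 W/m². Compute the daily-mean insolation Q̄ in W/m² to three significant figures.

Q̄ ≈ 0.00 W/m²

cos h₀ = −tan(+85.8°) tan(-17.300°) = 4.2414 ≥ 1 ⇒ polar night, h₀ = 0 and Q̄ = 0.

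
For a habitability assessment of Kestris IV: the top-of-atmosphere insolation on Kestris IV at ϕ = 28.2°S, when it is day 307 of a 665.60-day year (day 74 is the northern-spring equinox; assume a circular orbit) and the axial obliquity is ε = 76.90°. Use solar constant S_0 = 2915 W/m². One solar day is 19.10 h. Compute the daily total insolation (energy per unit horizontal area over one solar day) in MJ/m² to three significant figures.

5.85 MJ/m²

Solar longitude: L_s = 360° × (307 − 74)/665.60 = 126.022°.
sin δ = sin 76.90° × sin 126.022° = 0.78775, so δ = +51.975°.
cos h₀ = −tan(-28.2°) tan(+51.975°) = 0.6857, h₀ = 0.8152 rad.
Bracket: h₀ sin ϕ sin δ + cos ϕ cos δ sin h₀ = 0.8152×-0.47255×0.78775 + 0.88130×0.61600×0.72789 = -0.303459 + 0.395158 = 0.091699.
Q̄ = (S_0/π) × [bracket] = (2915/π) × 0.091699 = 85.085 W/m².
Daily total = Q̄ × 19.10 h × 3600 s/h = 85.085 × 19.10 × 3600 / 10⁶ = 5.850 MJ/m².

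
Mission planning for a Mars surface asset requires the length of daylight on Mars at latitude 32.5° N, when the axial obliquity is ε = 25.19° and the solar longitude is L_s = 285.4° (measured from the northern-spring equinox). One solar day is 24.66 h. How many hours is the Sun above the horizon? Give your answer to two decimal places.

10.05 h

Solar declination: sin δ = sin ε · sin L_s = sin 25.19° × sin 285.4° = -0.41034, so δ = -24.226°.
cos h₀ = −tan ϕ · tan δ = −tan(+32.5°) × tan(-24.226°) = 0.2867, so h₀ = 1.2801 rad = 73.34°.
Daylight = 2h₀/(2π) × 24.66 h = (1.2801/π) × 24.66 = 10.05 h.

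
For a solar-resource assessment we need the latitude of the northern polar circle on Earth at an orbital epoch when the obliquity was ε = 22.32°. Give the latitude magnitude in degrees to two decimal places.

67.68°

The polar circle is the lowest latitude that experiences at least one full rotation of continuous daylight at the northern-summer solstice; it lies at |ϕ| = 90° − ε = 90° − 22.32° = 67.68°.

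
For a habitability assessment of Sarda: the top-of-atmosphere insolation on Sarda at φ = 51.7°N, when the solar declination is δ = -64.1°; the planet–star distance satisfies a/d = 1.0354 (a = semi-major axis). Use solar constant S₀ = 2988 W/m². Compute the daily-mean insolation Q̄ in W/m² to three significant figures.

cos H₀ = −tan(+51.7°) tan(-64.100°) = 2.6077 ≥ 1 ⇒ polar night, H₀ = 0 and Q̄ = 0.
Inverse-square distance factor (a/d)² = 1.0354² = 1.072053.

Q̄ ≈ 0.00 W/m²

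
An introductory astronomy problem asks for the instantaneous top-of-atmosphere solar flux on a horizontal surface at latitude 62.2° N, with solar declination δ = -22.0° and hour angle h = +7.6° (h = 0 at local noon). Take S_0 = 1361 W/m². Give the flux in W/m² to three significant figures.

132 W/m²

cos θ_z = sin ϕ sin δ + cos ϕ cos δ cos h = -0.331370 + 0.428628 = 0.097258.
Flux = S_0 · cos θ_z = 1361 × 0.097258 = 132.4 W/m².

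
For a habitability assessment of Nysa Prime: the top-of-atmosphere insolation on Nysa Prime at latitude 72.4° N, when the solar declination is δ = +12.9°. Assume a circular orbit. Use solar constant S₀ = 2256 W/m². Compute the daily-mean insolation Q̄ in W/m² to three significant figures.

Q̄ ≈ 510 W/m²

cos H₀ = −tan(+72.4°) tan(+12.900°) = -0.7220, H₀ = 2.3775 rad.
Bracket: H₀ sin φ sin δ + cos φ cos δ sin H₀ = 2.3775×0.95319×0.22325 + 0.30237×0.97476×0.69190 = 0.505931 + 0.203929 = 0.709860.
Q̄ = (S₀/π) × [bracket] = (2256/π) × 0.709860 = 509.8 W/m².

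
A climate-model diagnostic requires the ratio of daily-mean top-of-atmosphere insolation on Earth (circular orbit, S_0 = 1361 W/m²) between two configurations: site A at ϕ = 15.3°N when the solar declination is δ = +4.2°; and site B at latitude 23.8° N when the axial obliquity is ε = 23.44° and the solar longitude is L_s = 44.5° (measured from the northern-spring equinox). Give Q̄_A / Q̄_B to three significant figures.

Q̄_A / Q̄_B ≈ 0.934

— Configuration A (ϕ=+15.3°):
cos h₀ = −tan(+15.3°) tan(+4.200°) = -0.0201, h₀ = 1.5909 rad.
Bracket: h₀ sin ϕ sin δ + cos ϕ cos δ sin h₀ = 1.5909×0.26387×0.07324 + 0.96456×0.99731×0.99980 = 0.030745 + 0.961773 = 0.992518.
Q̄ = (S_0/π) × [bracket] = (1361/π) × 0.992518 = 429.98 W/m².
— Configuration B (ϕ=+23.8°):
Solar declination: sin δ = sin ε · sin L_s = sin 23.44° × sin 44.5° = 0.27881, so δ = +16.189°.
cos h₀ = −tan(+23.8°) tan(+16.189°) = -0.1280, h₀ = 1.6992 rad.
Bracket: h₀ sin ϕ sin δ + cos ϕ cos δ sin h₀ = 1.6992×0.40355×0.27881 + 0.91496×0.96035×0.99177 = 0.191183 + 0.871450 = 1.062633.
Q̄ = (S_0/π) × [bracket] = (1361/π) × 1.062633 = 460.35 W/m².
Ratio Q̄_A / Q̄_B = 429.98 / 460.35 = 0.9340.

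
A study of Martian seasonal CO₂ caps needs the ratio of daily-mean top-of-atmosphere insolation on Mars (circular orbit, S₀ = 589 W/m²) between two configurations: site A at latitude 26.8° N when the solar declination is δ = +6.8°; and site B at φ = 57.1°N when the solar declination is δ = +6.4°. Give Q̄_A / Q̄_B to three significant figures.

— Configuration A (φ=+26.8°):
cos H₀ = −tan(+26.8°) tan(+6.800°) = -0.0602, H₀ = 1.6311 rad.
Bracket: H₀ sin φ sin δ + cos φ cos δ sin H₀ = 1.6311×0.45088×0.11840 + 0.89259×0.99297×0.99818 = 0.087075 + 0.884702 = 0.971777.
Q̄ = (S₀/π) × [bracket] = (589/π) × 0.971777 = 182.19 W/m².
— Configuration B (φ=+57.1°):
cos H₀ = −tan(+57.1°) tan(+6.400°) = -0.1734, H₀ = 1.7451 rad.
Bracket: H₀ sin φ sin δ + cos φ cos δ sin H₀ = 1.7451×0.83962×0.11147 + 0.54317×0.99377×0.98485 = 0.163328 + 0.531608 = 0.694936.
Q̄ = (S₀/π) × [bracket] = (589/π) × 0.694936 = 130.29 W/m².
Ratio Q̄_A / Q̄_B = 182.19 / 130.29 = 1.398.

Q̄_A / Q̄_B ≈ 1.40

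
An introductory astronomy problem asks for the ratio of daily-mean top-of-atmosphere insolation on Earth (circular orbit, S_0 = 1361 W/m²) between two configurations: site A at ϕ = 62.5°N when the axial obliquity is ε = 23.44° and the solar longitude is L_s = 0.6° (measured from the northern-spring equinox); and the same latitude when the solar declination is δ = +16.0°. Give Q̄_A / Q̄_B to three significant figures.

— Configuration A (ϕ=+62.5°):
Solar declination: sin δ = sin ε · sin L_s = sin 23.44° × sin 0.6° = 0.00417, so δ = +0.239°.
cos h₀ = −tan(+62.5°) tan(+0.239°) = -0.0080, h₀ = 1.5788 rad.
Bracket: h₀ sin ϕ sin δ + cos ϕ cos δ sin h₀ = 1.5788×0.88701×0.00417 + 0.46175×0.99999×0.99997 = 0.005840 + 0.461732 = 0.467572.
Q̄ = (S_0/π) × [bracket] = (1361/π) × 0.467572 = 202.56 W/m².
— Configuration B (ϕ=+62.5°):
cos h₀ = −tan(+62.5°) tan(+16.000°) = -0.5508, h₀ = 2.1542 rad.
Bracket: h₀ sin ϕ sin δ + cos ϕ cos δ sin h₀ = 2.1542×0.88701×0.27564 + 0.46175×0.96126×0.83462 = 0.526692 + 0.370456 = 0.897148.
Q̄ = (S_0/π) × [bracket] = (1361/π) × 0.897148 = 388.66 W/m².
Ratio Q̄_A / Q̄_B = 202.56 / 388.66 = 0.5212.

Q̄_A / Q̄_B ≈ 0.521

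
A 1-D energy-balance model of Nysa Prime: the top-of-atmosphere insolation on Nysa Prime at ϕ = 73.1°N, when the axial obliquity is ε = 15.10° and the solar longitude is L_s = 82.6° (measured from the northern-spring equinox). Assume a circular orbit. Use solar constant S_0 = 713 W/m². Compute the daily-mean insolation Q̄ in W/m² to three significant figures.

Solar declination: sin δ = sin ε · sin L_s = sin 15.10° × sin 82.6° = 0.25833, so δ = +14.971°.
cos h₀ = −tan(+73.1°) tan(+14.971°) = -0.8802, h₀ = 2.6470 rad.
Bracket: h₀ sin ϕ sin δ + cos ϕ cos δ sin h₀ = 2.6470×0.95681×0.25833 + 0.29070×0.96606×0.47468 = 0.654266 + 0.133306 = 0.787572.
Q̄ = (S_0/π) × [bracket] = (713/π) × 0.787572 = 178.7 W/m².

Q̄ ≈ 179 W/m²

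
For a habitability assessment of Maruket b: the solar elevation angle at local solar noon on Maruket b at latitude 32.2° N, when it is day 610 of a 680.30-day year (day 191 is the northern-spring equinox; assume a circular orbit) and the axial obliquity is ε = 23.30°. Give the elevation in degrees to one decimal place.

42.5°

Solar longitude: λ_s = 360° × (610 − 191)/680.30 = 221.726°.
sin δ = sin 23.30° × sin 221.726° = -0.26326, so δ = -15.264°.
At local noon the hour angle is zero, so the zenith angle equals |φ − δ| = |+32.2° − (-15.264°)| = 47.464°.
Elevation = 90° − 47.464° = 42.5°.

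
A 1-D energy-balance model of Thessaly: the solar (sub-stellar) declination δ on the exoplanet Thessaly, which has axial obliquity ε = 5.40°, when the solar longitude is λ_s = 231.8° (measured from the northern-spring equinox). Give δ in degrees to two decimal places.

δ = -4.24°

sin δ = sin ε · sin λ_s = sin 5.40° × sin 231.8° = -0.073956.
δ = arcsin(-0.073956) = -4.24°.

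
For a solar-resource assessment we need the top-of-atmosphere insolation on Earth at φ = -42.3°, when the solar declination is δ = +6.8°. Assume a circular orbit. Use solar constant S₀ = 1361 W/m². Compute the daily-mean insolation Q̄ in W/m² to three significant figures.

Q̄ ≈ 266 W/m²

cos H₀ = −tan(-42.3°) tan(+6.800°) = 0.1085, H₀ = 1.4621 rad.
Bracket: H₀ sin φ sin δ + cos φ cos δ sin H₀ = 1.4621×-0.67301×0.11840 + 0.73963×0.99297×0.99410 = -0.116507 + 0.730097 = 0.613590.
Q̄ = (S₀/π) × [bracket] = (1361/π) × 0.613590 = 265.8 W/m².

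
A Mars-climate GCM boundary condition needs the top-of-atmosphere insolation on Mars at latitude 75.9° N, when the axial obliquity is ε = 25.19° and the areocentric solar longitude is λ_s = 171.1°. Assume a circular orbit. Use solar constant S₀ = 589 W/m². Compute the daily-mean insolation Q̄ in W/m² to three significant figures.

sin δ = sin 25.19° × sin 171.1° = 0.06585, so δ = +3.776°.
cos H₀ = −tan(+75.9°) tan(+3.776°) = -0.2627, H₀ = 1.8366 rad.
Bracket: H₀ sin φ sin δ + cos φ cos δ sin H₀ = 1.8366×0.96987×0.06585 + 0.24362×0.99783×0.96487 = 0.117296 + 0.234552 = 0.351848.
Q̄ = (S₀/π) × [bracket] = (589/π) × 0.351848 = 65.97 W/m².

Q̄ ≈ 66.0 W/m²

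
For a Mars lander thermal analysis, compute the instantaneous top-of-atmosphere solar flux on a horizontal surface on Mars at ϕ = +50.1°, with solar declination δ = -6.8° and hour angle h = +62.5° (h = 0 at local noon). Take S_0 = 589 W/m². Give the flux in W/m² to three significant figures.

cos θ_z = sin ϕ sin δ + cos ϕ cos δ cos h = -0.090835 + 0.294105 = 0.203270.
Flux = S_0 · cos θ_z = 589 × 0.203270 = 119.7 W/m².

120 W/m²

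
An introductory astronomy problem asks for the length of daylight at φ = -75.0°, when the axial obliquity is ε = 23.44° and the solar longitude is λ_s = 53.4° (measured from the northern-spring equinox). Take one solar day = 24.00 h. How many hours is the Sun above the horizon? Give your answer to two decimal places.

Solar declination: sin δ = sin ε · sin λ_s = sin 23.44° × sin 53.4° = 0.31935, so δ = +18.624°.
cos H₀ = −tan φ · tan δ = 1.2577 ≥ 1, so the Sun never rises (polar night) and H₀ = 0.
Daylight = 2H₀/(2π) × 24.00 h = (0.0000/π) × 24.00 = 0.00 h.

0.00 h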